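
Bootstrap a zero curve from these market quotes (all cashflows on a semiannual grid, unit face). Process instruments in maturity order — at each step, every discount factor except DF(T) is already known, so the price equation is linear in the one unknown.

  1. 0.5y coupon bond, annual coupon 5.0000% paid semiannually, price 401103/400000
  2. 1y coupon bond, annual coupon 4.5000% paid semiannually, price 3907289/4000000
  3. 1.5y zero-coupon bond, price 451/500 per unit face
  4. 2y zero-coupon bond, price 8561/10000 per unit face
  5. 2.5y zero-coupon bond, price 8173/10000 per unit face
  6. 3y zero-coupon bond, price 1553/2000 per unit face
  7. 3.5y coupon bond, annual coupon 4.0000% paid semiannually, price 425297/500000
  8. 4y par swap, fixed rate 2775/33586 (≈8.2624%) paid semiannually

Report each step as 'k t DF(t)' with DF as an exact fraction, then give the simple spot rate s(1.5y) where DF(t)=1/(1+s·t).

1 1/2 9783/10000
2 1 4669/5000
3 3/2 451/500
4 2 8561/10000
5 5/2 8173/10000
6 3 1553/2000
7 7/2 7307/10000
8 4 289/400
s(1.5y) = (1/(451/500) − 1)/(3/2) = 98/1353 ≈ 7.2432%

step 1 [0.5y] bond c/2=1/40: DF=(401103/400000 − 1/40·(0))/(1+1/40) = 9783/10000 ≈ 0.978300
step 2 [1y] bond c/2=9/400: DF=(3907289/4000000 − 9/400·(0.978300))/(1+9/400) = 4669/5000 ≈ 0.933800
step 3 [1.5y] zero: DF = P = 451/500 ≈ 0.902000
step 4 [2y] zero: DF = P = 8561/10000 ≈ 0.856100
step 5 [2.5y] zero: DF = P = 8173/10000 ≈ 0.817300
step 6 [3y] zero: DF = P = 1553/2000 ≈ 0.776500
step 7 [3.5y] bond c/2=1/50: DF=(425297/500000 − 1/50·(0.978300+0.933800+0.902000+0.856100+0.817300+0.776500))/(1+1/50) = 7307/10000 ≈ 0.730700
step 8 [4y] swap r/2=2775/67172: DF=(1 − 2775/67172·(0.978300+0.933800+0.902000+0.856100+0.817300+0.776500+0.730700))/(1+2775/67172) = 289/400 ≈ 0.722500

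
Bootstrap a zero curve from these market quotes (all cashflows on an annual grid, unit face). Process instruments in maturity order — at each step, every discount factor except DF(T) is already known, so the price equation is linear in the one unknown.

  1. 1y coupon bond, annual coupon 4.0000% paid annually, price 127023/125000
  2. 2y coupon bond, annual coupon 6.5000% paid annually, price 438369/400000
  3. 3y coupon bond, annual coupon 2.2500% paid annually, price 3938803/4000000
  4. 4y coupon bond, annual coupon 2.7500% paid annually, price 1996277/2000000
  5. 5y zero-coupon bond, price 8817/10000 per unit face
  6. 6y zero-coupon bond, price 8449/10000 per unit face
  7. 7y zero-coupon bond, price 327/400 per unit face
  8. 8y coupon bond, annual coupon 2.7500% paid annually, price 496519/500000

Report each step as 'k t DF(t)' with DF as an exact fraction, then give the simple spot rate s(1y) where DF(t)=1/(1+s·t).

1 1 9771/10000
2 2 4847/5000
3 3 4601/5000
4 4 8947/10000
5 5 8817/10000
6 6 8449/10000
7 7 327/400
8 8 7977/10000
s(1y) = (1/(9771/10000) − 1)/(1) = 229/9771 ≈ 2.3437%

step 1 [1y] bond c/1=1/25: DF=(127023/125000 − 1/25·(0))/(1+1/25) = 9771/10000 ≈ 0.977100
step 2 [2y] bond c/1=13/200: DF=(438369/400000 − 13/200·(0.977100))/(1+13/200) = 4847/5000 ≈ 0.969400
step 3 [3y] bond c/1=9/400: DF=(3938803/4000000 − 9/400·(0.977100+0.969400))/(1+9/400) = 4601/5000 ≈ 0.920200
step 4 [4y] bond c/1=11/400: DF=(1996277/2000000 − 11/400·(0.977100+0.969400+0.920200))/(1+11/400) = 8947/10000 ≈ 0.894700
step 5 [5y] zero: DF = P = 8817/10000 ≈ 0.881700
step 6 [6y] zero: DF = P = 8449/10000 ≈ 0.844900
step 7 [7y] zero: DF = P = 327/400 ≈ 0.817500
step 8 [8y] bond c/1=11/400: DF=(496519/500000 − 11/400·(0.977100+0.969400+0.920200+0.894700+0.881700+0.844900+0.817500))/(1+11/400) = 7977/10000 ≈ 0.797700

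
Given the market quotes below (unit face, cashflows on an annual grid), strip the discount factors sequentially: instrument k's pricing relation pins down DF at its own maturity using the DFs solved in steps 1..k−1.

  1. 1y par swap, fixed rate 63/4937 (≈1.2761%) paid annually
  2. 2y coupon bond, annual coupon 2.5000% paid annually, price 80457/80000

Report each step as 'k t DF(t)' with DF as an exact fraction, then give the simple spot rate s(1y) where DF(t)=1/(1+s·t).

step 1 [1y] swap r/1=63/4937: DF=(1 − 63/4937·(0))/(1+63/4937) = 4937/5000 ≈ 0.987400
step 2 [2y] bond c/1=1/40: DF=(80457/80000 − 1/40·(0.987400))/(1+1/40) = 9571/10000 ≈ 0.957100

1 1 4937/5000
2 2 9571/10000
s(1y) = (1/(4937/5000) − 1)/(1) = 63/4937 ≈ 1.2761%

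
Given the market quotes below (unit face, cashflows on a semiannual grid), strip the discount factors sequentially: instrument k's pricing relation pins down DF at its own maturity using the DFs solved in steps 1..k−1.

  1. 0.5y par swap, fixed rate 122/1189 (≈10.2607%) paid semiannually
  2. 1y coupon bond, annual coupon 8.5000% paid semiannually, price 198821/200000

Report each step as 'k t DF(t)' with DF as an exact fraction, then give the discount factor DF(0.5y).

1 1/2 1189/1250
2 1 2287/2500
DF(0.5y) = 1189/1250 ≈ 0.951200

step 1 [0.5y] swap r/2=61/1189: DF=(1 − 61/1189·(0))/(1+61/1189) = 1189/1250 ≈ 0.951200
step 2 [1y] bond c/2=17/400: DF=(198821/200000 − 17/400·(0.951200))/(1+17/400) = 2287/2500 ≈ 0.914800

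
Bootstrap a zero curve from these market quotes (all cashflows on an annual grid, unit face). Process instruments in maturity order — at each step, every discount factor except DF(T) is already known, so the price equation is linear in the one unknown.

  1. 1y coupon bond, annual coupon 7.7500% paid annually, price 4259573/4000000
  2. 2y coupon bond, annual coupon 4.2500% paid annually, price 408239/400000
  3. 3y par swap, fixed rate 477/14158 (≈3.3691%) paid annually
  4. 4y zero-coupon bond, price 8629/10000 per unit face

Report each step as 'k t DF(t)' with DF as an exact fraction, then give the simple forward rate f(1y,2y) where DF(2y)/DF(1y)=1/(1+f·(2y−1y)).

step 1 [1y] bond c/1=31/400: DF=(4259573/4000000 − 31/400·(0))/(1+31/400) = 9883/10000 ≈ 0.988300
step 2 [2y] bond c/1=17/400: DF=(408239/400000 − 17/400·(0.988300))/(1+17/400) = 9387/10000 ≈ 0.938700
step 3 [3y] swap r/1=477/14158: DF=(1 − 477/14158·(0.988300+0.938700))/(1+477/14158) = 4523/5000 ≈ 0.904600
step 4 [4y] zero: DF = P = 8629/10000 ≈ 0.862900

1 1 9883/10000
2 2 9387/10000
3 3 4523/5000
4 4 8629/10000
f(1y,2y) = ((9883/10000)/(9387/10000) − 1)/(1) = 496/9387 ≈ 5.2839%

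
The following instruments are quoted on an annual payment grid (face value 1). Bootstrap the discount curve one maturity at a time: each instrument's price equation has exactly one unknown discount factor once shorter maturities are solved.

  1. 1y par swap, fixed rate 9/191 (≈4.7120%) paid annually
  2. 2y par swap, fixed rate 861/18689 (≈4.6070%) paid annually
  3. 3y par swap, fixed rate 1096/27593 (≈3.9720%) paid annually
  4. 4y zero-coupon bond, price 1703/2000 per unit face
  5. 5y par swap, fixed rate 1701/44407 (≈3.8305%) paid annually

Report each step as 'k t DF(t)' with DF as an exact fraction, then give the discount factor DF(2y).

1 1 191/200
2 2 9139/10000
3 3 1113/1250
4 4 1703/2000
5 5 8299/10000
DF(2y) = 9139/10000 ≈ 0.913900

step 1 [1y] swap r/1=9/191: DF=(1 − 9/191·(0))/(1+9/191) = 191/200 ≈ 0.955000
step 2 [2y] swap r/1=861/18689: DF=(1 − 861/18689·(0.955000))/(1+861/18689) = 9139/10000 ≈ 0.913900
step 3 [3y] swap r/1=1096/27593: DF=(1 − 1096/27593·(0.955000+0.913900))/(1+1096/27593) = 1113/1250 ≈ 0.890400
step 4 [4y] zero: DF = P = 1703/2000 ≈ 0.851500
step 5 [5y] swap r/1=1701/44407: DF=(1 − 1701/44407·(0.955000+0.913900+0.890400+0.851500))/(1+1701/44407) = 8299/10000 ≈ 0.829900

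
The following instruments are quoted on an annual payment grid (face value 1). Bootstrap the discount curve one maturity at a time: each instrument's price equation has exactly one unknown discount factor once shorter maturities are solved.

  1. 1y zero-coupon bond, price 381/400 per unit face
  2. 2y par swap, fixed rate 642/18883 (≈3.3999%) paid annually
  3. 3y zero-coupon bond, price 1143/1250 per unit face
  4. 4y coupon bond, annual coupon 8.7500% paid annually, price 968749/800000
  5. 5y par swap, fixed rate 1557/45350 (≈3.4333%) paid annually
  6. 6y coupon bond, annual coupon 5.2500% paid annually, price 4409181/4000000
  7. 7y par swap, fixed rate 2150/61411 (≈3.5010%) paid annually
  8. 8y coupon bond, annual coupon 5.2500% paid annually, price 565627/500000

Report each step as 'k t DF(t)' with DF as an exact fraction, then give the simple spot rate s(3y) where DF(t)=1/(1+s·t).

1 1 381/400
2 2 4679/5000
3 3 1143/1250
4 4 111/125
5 5 8443/10000
6 6 8211/10000
7 7 157/200
8 8 1537/2000
s(3y) = (1/(1143/1250) − 1)/(3) = 107/3429 ≈ 3.1204%

step 1 [1y] zero: DF = P = 381/400 ≈ 0.952500
step 2 [2y] swap r/1=642/18883: DF=(1 − 642/18883·(0.952500))/(1+642/18883) = 4679/5000 ≈ 0.935800
step 3 [3y] zero: DF = P = 1143/1250 ≈ 0.914400
step 4 [4y] bond c/1=7/80: DF=(968749/800000 − 7/80·(0.952500+0.935800+0.914400))/(1+7/80) = 111/125 ≈ 0.888000
step 5 [5y] swap r/1=1557/45350: DF=(1 − 1557/45350·(0.952500+0.935800+0.914400+0.888000))/(1+1557/45350) = 8443/10000 ≈ 0.844300
step 6 [6y] bond c/1=21/400: DF=(4409181/4000000 − 21/400·(0.952500+0.935800+0.914400+0.888000+0.844300))/(1+21/400) = 8211/10000 ≈ 0.821100
step 7 [7y] swap r/1=2150/61411: DF=(1 − 2150/61411·(0.952500+0.935800+0.914400+0.888000+0.844300+0.821100))/(1+2150/61411) = 157/200 ≈ 0.785000
step 8 [8y] bond c/1=21/400: DF=(565627/500000 − 21/400·(0.952500+0.935800+0.914400+0.888000+0.844300+0.821100+0.785000))/(1+21/400) = 1537/2000 ≈ 0.768500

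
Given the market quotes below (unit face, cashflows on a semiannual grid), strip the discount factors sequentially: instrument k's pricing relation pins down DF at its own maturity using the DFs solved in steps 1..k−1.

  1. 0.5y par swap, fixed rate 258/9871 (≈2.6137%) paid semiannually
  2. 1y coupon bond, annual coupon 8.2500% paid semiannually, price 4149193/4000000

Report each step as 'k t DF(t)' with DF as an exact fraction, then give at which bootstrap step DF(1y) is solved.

step 1 [0.5y] swap r/2=129/9871: DF=(1 − 129/9871·(0))/(1+129/9871) = 9871/10000 ≈ 0.987100
step 2 [1y] bond c/2=33/800: DF=(4149193/4000000 − 33/800·(0.987100))/(1+33/800) = 9571/10000 ≈ 0.957100

1 1/2 9871/10000
2 1 9571/10000
DF(1y) is solved at step 2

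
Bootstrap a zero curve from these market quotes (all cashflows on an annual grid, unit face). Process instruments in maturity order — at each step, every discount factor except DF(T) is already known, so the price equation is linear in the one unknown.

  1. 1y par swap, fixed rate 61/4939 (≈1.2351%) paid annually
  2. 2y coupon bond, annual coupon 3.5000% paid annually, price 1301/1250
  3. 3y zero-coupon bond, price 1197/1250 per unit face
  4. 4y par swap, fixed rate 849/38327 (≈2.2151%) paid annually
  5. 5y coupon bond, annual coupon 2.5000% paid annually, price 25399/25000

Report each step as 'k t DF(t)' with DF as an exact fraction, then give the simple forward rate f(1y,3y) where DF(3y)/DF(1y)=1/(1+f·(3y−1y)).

step 1 [1y] swap r/1=61/4939: DF=(1 − 61/4939·(0))/(1+61/4939) = 4939/5000 ≈ 0.987800
step 2 [2y] bond c/1=7/200: DF=(1301/1250 − 7/200·(0.987800))/(1+7/200) = 4861/5000 ≈ 0.972200
step 3 [3y] zero: DF = P = 1197/1250 ≈ 0.957600
step 4 [4y] swap r/1=849/38327: DF=(1 − 849/38327·(0.987800+0.972200+0.957600))/(1+849/38327) = 9151/10000 ≈ 0.915100
step 5 [5y] bond c/1=1/40: DF=(25399/25000 − 1/40·(0.987800+0.972200+0.957600+0.915100))/(1+1/40) = 8977/10000 ≈ 0.897700

1 1 4939/5000
2 2 4861/5000
3 3 1197/1250
4 4 9151/10000
5 5 8977/10000
f(1y,3y) = ((4939/5000)/(1197/1250) − 1)/(2) = 151/9576 ≈ 1.5769%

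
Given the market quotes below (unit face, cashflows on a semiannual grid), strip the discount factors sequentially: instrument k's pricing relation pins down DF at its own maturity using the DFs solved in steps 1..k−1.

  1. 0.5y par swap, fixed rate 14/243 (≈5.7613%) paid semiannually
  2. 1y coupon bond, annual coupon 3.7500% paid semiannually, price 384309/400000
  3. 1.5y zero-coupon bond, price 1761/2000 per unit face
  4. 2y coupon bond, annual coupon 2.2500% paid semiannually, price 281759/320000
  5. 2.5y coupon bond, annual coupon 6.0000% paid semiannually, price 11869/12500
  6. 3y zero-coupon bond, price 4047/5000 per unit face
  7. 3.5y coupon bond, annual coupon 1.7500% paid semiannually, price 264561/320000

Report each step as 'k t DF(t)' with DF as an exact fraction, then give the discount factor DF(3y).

step 1 [0.5y] swap r/2=7/243: DF=(1 − 7/243·(0))/(1+7/243) = 243/250 ≈ 0.972000
step 2 [1y] bond c/2=3/160: DF=(384309/400000 − 3/160·(0.972000))/(1+3/160) = 2313/2500 ≈ 0.925200
step 3 [1.5y] zero: DF = P = 1761/2000 ≈ 0.880500
step 4 [2y] bond c/2=9/800: DF=(281759/320000 − 9/800·(0.972000+0.925200+0.880500))/(1+9/800) = 4199/5000 ≈ 0.839800
step 5 [2.5y] bond c/2=3/100: DF=(11869/12500 − 3/100·(0.972000+0.925200+0.880500+0.839800))/(1+3/100) = 1633/2000 ≈ 0.816500
step 6 [3y] zero: DF = P = 4047/5000 ≈ 0.809400
step 7 [3.5y] bond c/2=7/800: DF=(264561/320000 − 7/800·(0.972000+0.925200+0.880500+0.839800+0.816500+0.809400))/(1+7/800) = 7741/10000 ≈ 0.774100

1 1/2 243/250
2 1 2313/2500
3 3/2 1761/2000
4 2 4199/5000
5 5/2 1633/2000
6 3 4047/5000
7 7/2 7741/10000
DF(3y) = 4047/5000 ≈ 0.809400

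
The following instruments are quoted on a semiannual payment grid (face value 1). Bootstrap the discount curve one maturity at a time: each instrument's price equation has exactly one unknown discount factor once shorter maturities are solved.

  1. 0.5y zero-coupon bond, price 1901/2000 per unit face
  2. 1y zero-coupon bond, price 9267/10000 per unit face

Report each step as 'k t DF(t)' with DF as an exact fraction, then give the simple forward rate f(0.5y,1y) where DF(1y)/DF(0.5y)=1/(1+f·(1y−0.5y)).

step 1 [0.5y] zero: DF = P = 1901/2000 ≈ 0.950500
step 2 [1y] zero: DF = P = 9267/10000 ≈ 0.926700

1 1/2 1901/2000
2 1 9267/10000
f(0.5y,1y) = ((1901/2000)/(9267/10000) − 1)/(1/2) = 476/9267 ≈ 5.1365%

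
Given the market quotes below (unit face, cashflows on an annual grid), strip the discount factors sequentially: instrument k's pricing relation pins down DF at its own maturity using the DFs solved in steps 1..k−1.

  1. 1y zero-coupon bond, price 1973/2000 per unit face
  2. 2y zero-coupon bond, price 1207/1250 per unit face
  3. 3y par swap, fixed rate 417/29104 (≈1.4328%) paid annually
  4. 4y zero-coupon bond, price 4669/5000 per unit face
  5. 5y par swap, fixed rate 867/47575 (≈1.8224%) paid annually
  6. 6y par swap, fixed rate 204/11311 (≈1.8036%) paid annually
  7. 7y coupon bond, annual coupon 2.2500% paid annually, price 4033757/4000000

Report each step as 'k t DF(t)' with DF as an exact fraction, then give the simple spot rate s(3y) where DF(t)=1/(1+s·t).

1 1 1973/2000
2 2 1207/1250
3 3 9583/10000
4 4 4669/5000
5 5 9133/10000
6 6 449/500
7 7 4309/5000
s(3y) = (1/(9583/10000) − 1)/(3) = 139/9583 ≈ 1.4505%

step 1 [1y] zero: DF = P = 1973/2000 ≈ 0.986500
step 2 [2y] zero: DF = P = 1207/1250 ≈ 0.965600
step 3 [3y] swap r/1=417/29104: DF=(1 − 417/29104·(0.986500+0.965600))/(1+417/29104) = 9583/10000 ≈ 0.958300
step 4 [4y] zero: DF = P = 4669/5000 ≈ 0.933800
step 5 [5y] swap r/1=867/47575: DF=(1 − 867/47575·(0.986500+0.965600+0.958300+0.933800))/(1+867/47575) = 9133/10000 ≈ 0.913300
step 6 [6y] swap r/1=204/11311: DF=(1 − 204/11311·(0.986500+0.965600+0.958300+0.933800+0.913300))/(1+204/11311) = 449/500 ≈ 0.898000
step 7 [7y] bond c/1=9/400: DF=(4033757/4000000 − 9/400·(0.986500+0.965600+0.958300+0.933800+0.913300+0.898000))/(1+9/400) = 4309/5000 ≈ 0.861800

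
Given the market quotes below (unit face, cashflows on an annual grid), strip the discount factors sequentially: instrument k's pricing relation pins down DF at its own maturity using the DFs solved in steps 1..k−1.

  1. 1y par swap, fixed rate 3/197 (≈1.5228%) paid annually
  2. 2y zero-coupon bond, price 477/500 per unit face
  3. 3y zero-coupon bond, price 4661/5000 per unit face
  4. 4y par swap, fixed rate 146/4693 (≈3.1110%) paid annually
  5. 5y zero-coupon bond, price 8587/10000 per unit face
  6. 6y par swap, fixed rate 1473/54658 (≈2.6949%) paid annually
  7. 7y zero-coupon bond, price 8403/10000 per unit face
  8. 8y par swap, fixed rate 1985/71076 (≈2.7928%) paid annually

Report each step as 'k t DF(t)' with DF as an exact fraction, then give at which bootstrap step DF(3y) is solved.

1 1 197/200
2 2 477/500
3 3 4661/5000
4 4 552/625
5 5 8587/10000
6 6 8527/10000
7 7 8403/10000
8 8 1603/2000
DF(3y) is solved at step 3

step 1 [1y] swap r/1=3/197: DF=(1 − 3/197·(0))/(1+3/197) = 197/200 ≈ 0.985000
step 2 [2y] zero: DF = P = 477/500 ≈ 0.954000
step 3 [3y] zero: DF = P = 4661/5000 ≈ 0.932200
step 4 [4y] swap r/1=146/4693: DF=(1 − 146/4693·(0.985000+0.954000+0.932200))/(1+146/4693) = 552/625 ≈ 0.883200
step 5 [5y] zero: DF = P = 8587/10000 ≈ 0.858700
step 6 [6y] swap r/1=1473/54658: DF=(1 − 1473/54658·(0.985000+0.954000+0.932200+0.883200+0.858700))/(1+1473/54658) = 8527/10000 ≈ 0.852700
step 7 [7y] zero: DF = P = 8403/10000 ≈ 0.840300
step 8 [8y] swap r/1=1985/71076: DF=(1 − 1985/71076·(0.985000+0.954000+0.932200+0.883200+0.858700+0.852700+0.840300))/(1+1985/71076) = 1603/2000 ≈ 0.801500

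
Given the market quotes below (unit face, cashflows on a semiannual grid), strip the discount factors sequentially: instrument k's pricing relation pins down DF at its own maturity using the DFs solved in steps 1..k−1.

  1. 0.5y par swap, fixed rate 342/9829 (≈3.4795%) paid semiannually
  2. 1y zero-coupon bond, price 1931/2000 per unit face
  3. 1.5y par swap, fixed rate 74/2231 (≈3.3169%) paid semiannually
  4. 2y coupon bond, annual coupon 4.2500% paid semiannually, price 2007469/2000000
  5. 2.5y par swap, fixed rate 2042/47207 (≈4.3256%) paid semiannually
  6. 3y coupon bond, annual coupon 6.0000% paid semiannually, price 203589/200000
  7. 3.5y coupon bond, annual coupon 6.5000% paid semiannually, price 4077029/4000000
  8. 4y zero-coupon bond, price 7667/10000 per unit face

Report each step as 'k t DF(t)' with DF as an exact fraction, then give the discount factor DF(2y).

step 1 [0.5y] swap r/2=171/9829: DF=(1 − 171/9829·(0))/(1+171/9829) = 9829/10000 ≈ 0.982900
step 2 [1y] zero: DF = P = 1931/2000 ≈ 0.965500
step 3 [1.5y] swap r/2=37/2231: DF=(1 − 37/2231·(0.982900+0.965500))/(1+37/2231) = 9519/10000 ≈ 0.951900
step 4 [2y] bond c/2=17/800: DF=(2007469/2000000 − 17/800·(0.982900+0.965500+0.951900))/(1+17/800) = 369/400 ≈ 0.922500
step 5 [2.5y] swap r/2=1021/47207: DF=(1 − 1021/47207·(0.982900+0.965500+0.951900+0.922500))/(1+1021/47207) = 8979/10000 ≈ 0.897900
step 6 [3y] bond c/2=3/100: DF=(203589/200000 − 3/100·(0.982900+0.965500+0.951900+0.922500+0.897900))/(1+3/100) = 2127/2500 ≈ 0.850800
step 7 [3.5y] bond c/2=13/400: DF=(4077029/4000000 − 13/400·(0.982900+0.965500+0.951900+0.922500+0.897900+0.850800))/(1+13/400) = 4059/5000 ≈ 0.811800
step 8 [4y] zero: DF = P = 7667/10000 ≈ 0.766700

1 1/2 9829/10000
2 1 1931/2000
3 3/2 9519/10000
4 2 369/400
5 5/2 8979/10000
6 3 2127/2500
7 7/2 4059/5000
8 4 7667/10000
DF(2y) = 369/400 ≈ 0.922500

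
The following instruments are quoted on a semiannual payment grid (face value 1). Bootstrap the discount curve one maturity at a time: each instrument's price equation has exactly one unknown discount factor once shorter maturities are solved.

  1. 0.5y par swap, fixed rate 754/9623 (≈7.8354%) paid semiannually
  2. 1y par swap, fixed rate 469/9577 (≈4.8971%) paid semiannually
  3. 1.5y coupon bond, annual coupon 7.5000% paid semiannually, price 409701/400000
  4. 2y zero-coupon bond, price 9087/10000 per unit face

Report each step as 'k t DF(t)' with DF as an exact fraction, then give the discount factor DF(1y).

1 1/2 9623/10000
2 1 9531/10000
3 3/2 459/500
4 2 9087/10000
DF(1y) = 9531/10000 ≈ 0.953100

step 1 [0.5y] swap r/2=377/9623: DF=(1 − 377/9623·(0))/(1+377/9623) = 9623/10000 ≈ 0.962300
step 2 [1y] swap r/2=469/19154: DF=(1 − 469/19154·(0.962300))/(1+469/19154) = 9531/10000 ≈ 0.953100
step 3 [1.5y] bond c/2=3/80: DF=(409701/400000 − 3/80·(0.962300+0.953100))/(1+3/80) = 459/500 ≈ 0.918000
step 4 [2y] zero: DF = P = 9087/10000 ≈ 0.908700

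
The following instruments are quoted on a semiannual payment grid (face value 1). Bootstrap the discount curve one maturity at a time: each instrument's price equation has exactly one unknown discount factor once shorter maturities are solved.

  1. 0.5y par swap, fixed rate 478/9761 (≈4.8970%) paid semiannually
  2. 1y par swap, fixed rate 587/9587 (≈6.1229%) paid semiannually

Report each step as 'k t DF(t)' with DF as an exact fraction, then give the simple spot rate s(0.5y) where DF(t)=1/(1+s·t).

1 1/2 9761/10000
2 1 9413/10000
s(0.5y) = (1/(9761/10000) − 1)/(1/2) = 478/9761 ≈ 4.8970%

step 1 [0.5y] swap r/2=239/9761: DF=(1 − 239/9761·(0))/(1+239/9761) = 9761/10000 ≈ 0.976100
step 2 [1y] swap r/2=587/19174: DF=(1 − 587/19174·(0.976100))/(1+587/19174) = 9413/10000 ≈ 0.941300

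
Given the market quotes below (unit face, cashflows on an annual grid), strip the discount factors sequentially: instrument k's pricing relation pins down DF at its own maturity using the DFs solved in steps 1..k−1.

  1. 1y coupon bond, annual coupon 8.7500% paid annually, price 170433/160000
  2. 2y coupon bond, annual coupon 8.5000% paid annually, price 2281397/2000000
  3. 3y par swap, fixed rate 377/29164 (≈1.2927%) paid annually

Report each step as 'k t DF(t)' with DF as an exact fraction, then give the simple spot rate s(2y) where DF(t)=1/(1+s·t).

1 1 1959/2000
2 2 4873/5000
3 3 9623/10000
s(2y) = (1/(4873/5000) − 1)/(2) = 127/9746 ≈ 1.3031%

step 1 [1y] bond c/1=7/80: DF=(170433/160000 − 7/80·(0))/(1+7/80) = 1959/2000 ≈ 0.979500
step 2 [2y] bond c/1=17/200: DF=(2281397/2000000 − 17/200·(0.979500))/(1+17/200) = 4873/5000 ≈ 0.974600
step 3 [3y] swap r/1=377/29164: DF=(1 − 377/29164·(0.979500+0.974600))/(1+377/29164) = 9623/10000 ≈ 0.962300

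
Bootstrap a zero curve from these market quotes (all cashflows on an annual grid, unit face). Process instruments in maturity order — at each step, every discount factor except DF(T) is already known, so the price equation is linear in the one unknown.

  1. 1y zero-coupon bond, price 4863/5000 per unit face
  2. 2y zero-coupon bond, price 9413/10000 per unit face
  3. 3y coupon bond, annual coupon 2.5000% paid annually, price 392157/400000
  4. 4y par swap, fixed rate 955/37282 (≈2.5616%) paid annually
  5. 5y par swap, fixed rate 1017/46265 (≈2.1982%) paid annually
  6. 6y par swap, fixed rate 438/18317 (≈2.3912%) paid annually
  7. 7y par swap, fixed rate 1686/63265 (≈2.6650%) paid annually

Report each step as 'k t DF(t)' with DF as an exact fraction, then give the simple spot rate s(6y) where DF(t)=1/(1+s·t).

1 1 4863/5000
2 2 9413/10000
3 3 4549/5000
4 4 1809/2000
5 5 8983/10000
6 6 4343/5000
7 7 4157/5000
s(6y) = (1/(4343/5000) − 1)/(6) = 219/8686 ≈ 2.5213%

step 1 [1y] zero: DF = P = 4863/5000 ≈ 0.972600
step 2 [2y] zero: DF = P = 9413/10000 ≈ 0.941300
step 3 [3y] bond c/1=1/40: DF=(392157/400000 − 1/40·(0.972600+0.941300))/(1+1/40) = 4549/5000 ≈ 0.909800
step 4 [4y] swap r/1=955/37282: DF=(1 − 955/37282·(0.972600+0.941300+0.909800))/(1+955/37282) = 1809/2000 ≈ 0.904500
step 5 [5y] swap r/1=1017/46265: DF=(1 − 1017/46265·(0.972600+0.941300+0.909800+0.904500))/(1+1017/46265) = 8983/10000 ≈ 0.898300
step 6 [6y] swap r/1=438/18317: DF=(1 − 438/18317·(0.972600+0.941300+0.909800+0.904500+0.898300))/(1+438/18317) = 4343/5000 ≈ 0.868600
step 7 [7y] swap r/1=1686/63265: DF=(1 − 1686/63265·(0.972600+0.941300+0.909800+0.904500+0.898300+0.868600))/(1+1686/63265) = 4157/5000 ≈ 0.831400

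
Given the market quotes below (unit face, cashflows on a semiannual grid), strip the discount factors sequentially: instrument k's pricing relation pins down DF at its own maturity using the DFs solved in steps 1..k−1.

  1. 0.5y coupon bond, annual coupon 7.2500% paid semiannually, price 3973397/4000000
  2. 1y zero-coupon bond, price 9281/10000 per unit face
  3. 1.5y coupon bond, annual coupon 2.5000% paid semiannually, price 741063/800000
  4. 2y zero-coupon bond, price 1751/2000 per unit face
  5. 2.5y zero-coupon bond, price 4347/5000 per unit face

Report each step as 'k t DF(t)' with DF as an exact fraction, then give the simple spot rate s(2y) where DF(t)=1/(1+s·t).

1 1/2 4793/5000
2 1 9281/10000
3 3/2 2229/2500
4 2 1751/2000
5 5/2 4347/5000
s(2y) = (1/(1751/2000) − 1)/(2) = 249/3502 ≈ 7.1102%

step 1 [0.5y] bond c/2=29/800: DF=(3973397/4000000 − 29/800·(0))/(1+29/800) = 4793/5000 ≈ 0.958600
step 2 [1y] zero: DF = P = 9281/10000 ≈ 0.928100
step 3 [1.5y] bond c/2=1/80: DF=(741063/800000 − 1/80·(0.958600+0.928100))/(1+1/80) = 2229/2500 ≈ 0.891600
step 4 [2y] zero: DF = P = 1751/2000 ≈ 0.875500
step 5 [2.5y] zero: DF = P = 4347/5000 ≈ 0.869400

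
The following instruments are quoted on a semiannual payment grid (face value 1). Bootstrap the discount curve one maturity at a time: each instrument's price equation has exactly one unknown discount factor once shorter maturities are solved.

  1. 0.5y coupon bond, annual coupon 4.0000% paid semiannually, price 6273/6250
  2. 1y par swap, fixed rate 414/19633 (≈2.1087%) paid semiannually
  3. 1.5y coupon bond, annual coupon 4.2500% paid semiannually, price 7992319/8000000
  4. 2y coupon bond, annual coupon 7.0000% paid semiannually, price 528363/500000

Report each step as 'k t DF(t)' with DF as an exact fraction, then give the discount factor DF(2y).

1 1/2 123/125
2 1 9793/10000
3 3/2 4687/5000
4 2 9229/10000
DF(2y) = 9229/10000 ≈ 0.922900

step 1 [0.5y] bond c/2=1/50: DF=(6273/6250 − 1/50·(0))/(1+1/50) = 123/125 ≈ 0.984000
step 2 [1y] swap r/2=207/19633: DF=(1 − 207/19633·(0.984000))/(1+207/19633) = 9793/10000 ≈ 0.979300
step 3 [1.5y] bond c/2=17/800: DF=(7992319/8000000 − 17/800·(0.984000+0.979300))/(1+17/800) = 4687/5000 ≈ 0.937400
step 4 [2y] bond c/2=7/200: DF=(528363/500000 − 7/200·(0.984000+0.979300+0.937400))/(1+7/200) = 9229/10000 ≈ 0.922900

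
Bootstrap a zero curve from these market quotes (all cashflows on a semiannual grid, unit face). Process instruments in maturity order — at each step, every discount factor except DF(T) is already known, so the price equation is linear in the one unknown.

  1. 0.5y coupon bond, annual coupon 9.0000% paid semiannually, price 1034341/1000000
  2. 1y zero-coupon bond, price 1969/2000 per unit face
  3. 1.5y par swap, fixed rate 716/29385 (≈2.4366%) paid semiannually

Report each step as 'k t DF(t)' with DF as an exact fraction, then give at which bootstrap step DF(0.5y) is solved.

1 1/2 4949/5000
2 1 1969/2000
3 3/2 4821/5000
DF(0.5y) is solved at step 1

step 1 [0.5y] bond c/2=9/200: DF=(1034341/1000000 − 9/200·(0))/(1+9/200) = 4949/5000 ≈ 0.989800
step 2 [1y] zero: DF = P = 1969/2000 ≈ 0.984500
step 3 [1.5y] swap r/2=358/29385: DF=(1 − 358/29385·(0.989800+0.984500))/(1+358/29385) = 4821/5000 ≈ 0.964200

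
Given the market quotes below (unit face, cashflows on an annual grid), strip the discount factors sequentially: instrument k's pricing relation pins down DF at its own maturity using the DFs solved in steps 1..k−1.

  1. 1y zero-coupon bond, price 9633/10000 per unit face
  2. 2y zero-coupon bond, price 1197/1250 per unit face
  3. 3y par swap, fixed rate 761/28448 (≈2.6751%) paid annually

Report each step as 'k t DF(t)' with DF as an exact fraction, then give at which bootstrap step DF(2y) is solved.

step 1 [1y] zero: DF = P = 9633/10000 ≈ 0.963300
step 2 [2y] zero: DF = P = 1197/1250 ≈ 0.957600
step 3 [3y] swap r/1=761/28448: DF=(1 − 761/28448·(0.963300+0.957600))/(1+761/28448) = 9239/10000 ≈ 0.923900

1 1 9633/10000
2 2 1197/1250
3 3 9239/10000
DF(2y) is solved at step 2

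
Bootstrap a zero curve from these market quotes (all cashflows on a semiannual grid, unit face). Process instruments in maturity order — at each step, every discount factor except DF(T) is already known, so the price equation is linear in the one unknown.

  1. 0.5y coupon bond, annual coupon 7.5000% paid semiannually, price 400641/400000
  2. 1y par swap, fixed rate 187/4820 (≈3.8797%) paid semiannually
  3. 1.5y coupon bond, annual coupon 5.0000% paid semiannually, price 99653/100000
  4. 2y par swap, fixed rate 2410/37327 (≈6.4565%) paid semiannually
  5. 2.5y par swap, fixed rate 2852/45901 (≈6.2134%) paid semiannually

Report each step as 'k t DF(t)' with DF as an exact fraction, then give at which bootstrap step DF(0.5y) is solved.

step 1 [0.5y] bond c/2=3/80: DF=(400641/400000 − 3/80·(0))/(1+3/80) = 4827/5000 ≈ 0.965400
step 2 [1y] swap r/2=187/9640: DF=(1 − 187/9640·(0.965400))/(1+187/9640) = 4813/5000 ≈ 0.962600
step 3 [1.5y] bond c/2=1/40: DF=(99653/100000 − 1/40·(0.965400+0.962600))/(1+1/40) = 2313/2500 ≈ 0.925200
step 4 [2y] swap r/2=1205/37327: DF=(1 − 1205/37327·(0.965400+0.962600+0.925200))/(1+1205/37327) = 1759/2000 ≈ 0.879500
step 5 [2.5y] swap r/2=1426/45901: DF=(1 − 1426/45901·(0.965400+0.962600+0.925200+0.879500))/(1+1426/45901) = 4287/5000 ≈ 0.857400

1 1/2 4827/5000
2 1 4813/5000
3 3/2 2313/2500
4 2 1759/2000
5 5/2 4287/5000
DF(0.5y) is solved at step 1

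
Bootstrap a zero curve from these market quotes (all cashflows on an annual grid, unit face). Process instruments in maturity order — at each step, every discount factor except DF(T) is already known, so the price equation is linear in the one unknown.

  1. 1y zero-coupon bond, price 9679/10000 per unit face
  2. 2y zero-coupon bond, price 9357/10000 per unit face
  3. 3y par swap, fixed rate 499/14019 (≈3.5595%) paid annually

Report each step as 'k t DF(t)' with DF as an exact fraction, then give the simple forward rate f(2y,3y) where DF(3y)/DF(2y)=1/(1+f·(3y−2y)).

1 1 9679/10000
2 2 9357/10000
3 3 4501/5000
f(2y,3y) = ((9357/10000)/(4501/5000) − 1)/(1) = 355/9002 ≈ 3.9436%

step 1 [1y] zero: DF = P = 9679/10000 ≈ 0.967900
step 2 [2y] zero: DF = P = 9357/10000 ≈ 0.935700
step 3 [3y] swap r/1=499/14019: DF=(1 − 499/14019·(0.967900+0.935700))/(1+499/14019) = 4501/5000 ≈ 0.900200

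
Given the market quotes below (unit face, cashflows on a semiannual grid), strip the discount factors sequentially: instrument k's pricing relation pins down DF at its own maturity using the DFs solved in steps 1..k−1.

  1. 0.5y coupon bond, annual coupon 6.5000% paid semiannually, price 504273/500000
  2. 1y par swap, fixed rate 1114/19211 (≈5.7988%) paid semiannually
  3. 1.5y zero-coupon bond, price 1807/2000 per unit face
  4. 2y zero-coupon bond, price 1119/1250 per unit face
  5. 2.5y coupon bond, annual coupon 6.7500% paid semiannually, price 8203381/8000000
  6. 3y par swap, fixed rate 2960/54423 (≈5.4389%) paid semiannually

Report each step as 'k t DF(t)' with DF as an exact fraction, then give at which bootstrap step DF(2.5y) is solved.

1 1/2 1221/1250
2 1 9443/10000
3 3/2 1807/2000
4 2 1119/1250
5 5/2 1741/2000
6 3 213/250
DF(2.5y) is solved at step 5

step 1 [0.5y] bond c/2=13/400: DF=(504273/500000 − 13/400·(0))/(1+13/400) = 1221/1250 ≈ 0.976800
step 2 [1y] swap r/2=557/19211: DF=(1 − 557/19211·(0.976800))/(1+557/19211) = 9443/10000 ≈ 0.944300
step 3 [1.5y] zero: DF = P = 1807/2000 ≈ 0.903500
step 4 [2y] zero: DF = P = 1119/1250 ≈ 0.895200
step 5 [2.5y] bond c/2=27/800: DF=(8203381/8000000 − 27/800·(0.976800+0.944300+0.903500+0.895200))/(1+27/800) = 1741/2000 ≈ 0.870500
step 6 [3y] swap r/2=1480/54423: DF=(1 − 1480/54423·(0.976800+0.944300+0.903500+0.895200+0.870500))/(1+1480/54423) = 213/250 ≈ 0.852000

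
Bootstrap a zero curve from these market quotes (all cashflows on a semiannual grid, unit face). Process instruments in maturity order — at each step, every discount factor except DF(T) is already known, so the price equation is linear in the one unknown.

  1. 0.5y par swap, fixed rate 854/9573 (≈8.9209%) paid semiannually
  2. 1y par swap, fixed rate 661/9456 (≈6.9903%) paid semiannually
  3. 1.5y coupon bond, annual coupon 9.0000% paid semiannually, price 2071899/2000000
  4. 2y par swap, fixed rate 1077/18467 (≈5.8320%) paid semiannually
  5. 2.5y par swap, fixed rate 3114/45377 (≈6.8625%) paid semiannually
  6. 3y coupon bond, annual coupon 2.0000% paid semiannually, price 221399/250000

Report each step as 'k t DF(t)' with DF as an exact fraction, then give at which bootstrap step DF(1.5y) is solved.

1 1/2 9573/10000
2 1 9339/10000
3 3/2 9099/10000
4 2 8923/10000
5 5/2 8443/10000
6 3 8319/10000
DF(1.5y) is solved at step 3

step 1 [0.5y] swap r/2=427/9573: DF=(1 − 427/9573·(0))/(1+427/9573) = 9573/10000 ≈ 0.957300
step 2 [1y] swap r/2=661/18912: DF=(1 − 661/18912·(0.957300))/(1+661/18912) = 9339/10000 ≈ 0.933900
step 3 [1.5y] bond c/2=9/200: DF=(2071899/2000000 − 9/200·(0.957300+0.933900))/(1+9/200) = 9099/10000 ≈ 0.909900
step 4 [2y] swap r/2=1077/36934: DF=(1 − 1077/36934·(0.957300+0.933900+0.909900))/(1+1077/36934) = 8923/10000 ≈ 0.892300
step 5 [2.5y] swap r/2=1557/45377: DF=(1 − 1557/45377·(0.957300+0.933900+0.909900+0.892300))/(1+1557/45377) = 8443/10000 ≈ 0.844300
step 6 [3y] bond c/2=1/100: DF=(221399/250000 − 1/100·(0.957300+0.933900+0.909900+0.892300+0.844300))/(1+1/100) = 8319/10000 ≈ 0.831900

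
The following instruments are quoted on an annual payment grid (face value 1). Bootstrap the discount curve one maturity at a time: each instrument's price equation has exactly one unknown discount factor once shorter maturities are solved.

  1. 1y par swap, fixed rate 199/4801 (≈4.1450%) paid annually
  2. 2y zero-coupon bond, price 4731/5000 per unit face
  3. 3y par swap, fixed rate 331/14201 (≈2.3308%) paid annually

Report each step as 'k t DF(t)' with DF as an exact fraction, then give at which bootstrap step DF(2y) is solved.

1 1 4801/5000
2 2 4731/5000
3 3 4669/5000
DF(2y) is solved at step 2

step 1 [1y] swap r/1=199/4801: DF=(1 − 199/4801·(0))/(1+199/4801) = 4801/5000 ≈ 0.960200
step 2 [2y] zero: DF = P = 4731/5000 ≈ 0.946200
step 3 [3y] swap r/1=331/14201: DF=(1 − 331/14201·(0.960200+0.946200))/(1+331/14201) = 4669/5000 ≈ 0.933800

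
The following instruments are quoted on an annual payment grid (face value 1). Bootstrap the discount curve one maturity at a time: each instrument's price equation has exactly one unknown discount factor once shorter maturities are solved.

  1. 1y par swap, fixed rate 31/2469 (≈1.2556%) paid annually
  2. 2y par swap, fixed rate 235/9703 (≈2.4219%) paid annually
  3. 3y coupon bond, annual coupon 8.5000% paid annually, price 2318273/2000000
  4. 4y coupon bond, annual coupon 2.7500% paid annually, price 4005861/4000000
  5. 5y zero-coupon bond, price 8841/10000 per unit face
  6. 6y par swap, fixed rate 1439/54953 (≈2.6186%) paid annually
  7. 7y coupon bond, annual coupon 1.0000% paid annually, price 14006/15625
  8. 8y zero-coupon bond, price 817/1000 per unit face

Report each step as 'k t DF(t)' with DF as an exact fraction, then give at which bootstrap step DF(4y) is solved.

1 1 2469/2500
2 2 953/1000
3 3 9163/10000
4 4 4491/5000
5 5 8841/10000
6 6 8561/10000
7 7 8331/10000
8 8 817/1000
DF(4y) is solved at step 4

step 1 [1y] swap r/1=31/2469: DF=(1 − 31/2469·(0))/(1+31/2469) = 2469/2500 ≈ 0.987600
step 2 [2y] swap r/1=235/9703: DF=(1 − 235/9703·(0.987600))/(1+235/9703) = 953/1000 ≈ 0.953000
step 3 [3y] bond c/1=17/200: DF=(2318273/2000000 − 17/200·(0.987600+0.953000))/(1+17/200) = 9163/10000 ≈ 0.916300
step 4 [4y] bond c/1=11/400: DF=(4005861/4000000 − 11/400·(0.987600+0.953000+0.916300))/(1+11/400) = 4491/5000 ≈ 0.898200
step 5 [5y] zero: DF = P = 8841/10000 ≈ 0.884100
step 6 [6y] swap r/1=1439/54953: DF=(1 − 1439/54953·(0.987600+0.953000+0.916300+0.898200+0.884100))/(1+1439/54953) = 8561/10000 ≈ 0.856100
step 7 [7y] bond c/1=1/100: DF=(14006/15625 − 1/100·(0.987600+0.953000+0.916300+0.898200+0.884100+0.856100))/(1+1/100) = 8331/10000 ≈ 0.833100
step 8 [8y] zero: DF = P = 817/1000 ≈ 0.817000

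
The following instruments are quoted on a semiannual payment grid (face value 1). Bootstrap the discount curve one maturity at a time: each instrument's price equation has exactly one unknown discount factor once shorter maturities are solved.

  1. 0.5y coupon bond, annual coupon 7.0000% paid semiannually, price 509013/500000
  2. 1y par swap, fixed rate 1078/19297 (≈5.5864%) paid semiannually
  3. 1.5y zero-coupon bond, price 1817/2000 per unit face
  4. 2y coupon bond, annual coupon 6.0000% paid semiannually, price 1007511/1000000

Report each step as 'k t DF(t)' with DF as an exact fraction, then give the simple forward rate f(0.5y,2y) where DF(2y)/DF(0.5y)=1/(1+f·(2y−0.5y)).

step 1 [0.5y] bond c/2=7/200: DF=(509013/500000 − 7/200·(0))/(1+7/200) = 2459/2500 ≈ 0.983600
step 2 [1y] swap r/2=539/19297: DF=(1 − 539/19297·(0.983600))/(1+539/19297) = 9461/10000 ≈ 0.946100
step 3 [1.5y] zero: DF = P = 1817/2000 ≈ 0.908500
step 4 [2y] bond c/2=3/100: DF=(1007511/1000000 − 3/100·(0.983600+0.946100+0.908500))/(1+3/100) = 1791/2000 ≈ 0.895500

1 1/2 2459/2500
2 1 9461/10000
3 3/2 1817/2000
4 2 1791/2000
f(0.5y,2y) = ((2459/2500)/(1791/2000) − 1)/(3/2) = 1762/26865 ≈ 6.5587%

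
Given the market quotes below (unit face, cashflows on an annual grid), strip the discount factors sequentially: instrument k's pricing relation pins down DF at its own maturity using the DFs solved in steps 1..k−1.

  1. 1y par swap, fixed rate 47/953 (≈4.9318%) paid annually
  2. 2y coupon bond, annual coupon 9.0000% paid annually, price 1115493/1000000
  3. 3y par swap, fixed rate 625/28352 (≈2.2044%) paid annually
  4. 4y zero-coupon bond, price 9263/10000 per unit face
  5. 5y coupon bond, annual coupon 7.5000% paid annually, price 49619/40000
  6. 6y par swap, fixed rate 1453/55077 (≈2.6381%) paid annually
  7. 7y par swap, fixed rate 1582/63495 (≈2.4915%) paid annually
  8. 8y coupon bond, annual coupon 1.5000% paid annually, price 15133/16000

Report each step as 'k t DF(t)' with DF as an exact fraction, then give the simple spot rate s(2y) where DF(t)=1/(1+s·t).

1 1 953/1000
2 2 9447/10000
3 3 15/16
4 4 9263/10000
5 5 1783/2000
6 6 8547/10000
7 7 4209/5000
8 8 419/500
s(2y) = (1/(9447/10000) − 1)/(2) = 553/18894 ≈ 2.9269%

step 1 [1y] swap r/1=47/953: DF=(1 − 47/953·(0))/(1+47/953) = 953/1000 ≈ 0.953000
step 2 [2y] bond c/1=9/100: DF=(1115493/1000000 − 9/100·(0.953000))/(1+9/100) = 9447/10000 ≈ 0.944700
step 3 [3y] swap r/1=625/28352: DF=(1 − 625/28352·(0.953000+0.944700))/(1+625/28352) = 15/16 ≈ 0.937500
step 4 [4y] zero: DF = P = 9263/10000 ≈ 0.926300
step 5 [5y] bond c/1=3/40: DF=(49619/40000 − 3/40·(0.953000+0.944700+0.937500+0.926300))/(1+3/40) = 1783/2000 ≈ 0.891500
step 6 [6y] swap r/1=1453/55077: DF=(1 − 1453/55077·(0.953000+0.944700+0.937500+0.926300+0.891500))/(1+1453/55077) = 8547/10000 ≈ 0.854700
step 7 [7y] swap r/1=1582/63495: DF=(1 − 1582/63495·(0.953000+0.944700+0.937500+0.926300+0.891500+0.854700))/(1+1582/63495) = 4209/5000 ≈ 0.841800
step 8 [8y] bond c/1=3/200: DF=(15133/16000 − 3/200·(0.953000+0.944700+0.937500+0.926300+0.891500+0.854700+0.841800))/(1+3/200) = 419/500 ≈ 0.838000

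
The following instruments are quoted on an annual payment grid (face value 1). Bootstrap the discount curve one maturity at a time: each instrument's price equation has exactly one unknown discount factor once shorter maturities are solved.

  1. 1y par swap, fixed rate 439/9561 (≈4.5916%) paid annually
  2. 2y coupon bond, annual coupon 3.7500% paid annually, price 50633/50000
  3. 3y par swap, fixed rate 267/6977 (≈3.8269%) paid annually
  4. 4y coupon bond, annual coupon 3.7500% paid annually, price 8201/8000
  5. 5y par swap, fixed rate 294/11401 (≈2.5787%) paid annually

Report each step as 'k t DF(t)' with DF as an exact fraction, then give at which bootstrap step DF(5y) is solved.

1 1 9561/10000
2 2 1883/2000
3 3 2233/2500
4 4 1109/1250
5 5 1103/1250
DF(5y) is solved at step 5

step 1 [1y] swap r/1=439/9561: DF=(1 − 439/9561·(0))/(1+439/9561) = 9561/10000 ≈ 0.956100
step 2 [2y] bond c/1=3/80: DF=(50633/50000 − 3/80·(0.956100))/(1+3/80) = 1883/2000 ≈ 0.941500
step 3 [3y] swap r/1=267/6977: DF=(1 − 267/6977·(0.956100+0.941500))/(1+267/6977) = 2233/2500 ≈ 0.893200
step 4 [4y] bond c/1=3/80: DF=(8201/8000 − 3/80·(0.956100+0.941500+0.893200))/(1+3/80) = 1109/1250 ≈ 0.887200
step 5 [5y] swap r/1=294/11401: DF=(1 − 294/11401·(0.956100+0.941500+0.893200+0.887200))/(1+294/11401) = 1103/1250 ≈ 0.882400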